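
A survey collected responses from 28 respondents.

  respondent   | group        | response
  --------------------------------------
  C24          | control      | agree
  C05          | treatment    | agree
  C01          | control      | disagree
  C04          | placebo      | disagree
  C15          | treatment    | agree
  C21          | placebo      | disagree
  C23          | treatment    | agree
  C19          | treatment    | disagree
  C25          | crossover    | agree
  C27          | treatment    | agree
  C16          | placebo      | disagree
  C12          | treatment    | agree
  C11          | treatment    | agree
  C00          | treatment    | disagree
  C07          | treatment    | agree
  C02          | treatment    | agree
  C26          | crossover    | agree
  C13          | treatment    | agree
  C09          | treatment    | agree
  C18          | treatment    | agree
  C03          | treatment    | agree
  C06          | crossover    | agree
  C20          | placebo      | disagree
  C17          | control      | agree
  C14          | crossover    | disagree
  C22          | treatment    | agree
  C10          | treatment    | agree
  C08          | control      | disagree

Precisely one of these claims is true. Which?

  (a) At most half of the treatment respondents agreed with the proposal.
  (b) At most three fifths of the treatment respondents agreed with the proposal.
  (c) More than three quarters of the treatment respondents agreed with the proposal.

(c)

|A| = 16, |A ∩ B| = 14, |A ∖ B| = 2.
(a) requires |A ∩ B| ≤ |A ∖ B|: false.
(b) requires |A ∩ B| / |A| ≤ 3/5: false.
(c) requires |A ∩ B| / |A| > 3/4: true.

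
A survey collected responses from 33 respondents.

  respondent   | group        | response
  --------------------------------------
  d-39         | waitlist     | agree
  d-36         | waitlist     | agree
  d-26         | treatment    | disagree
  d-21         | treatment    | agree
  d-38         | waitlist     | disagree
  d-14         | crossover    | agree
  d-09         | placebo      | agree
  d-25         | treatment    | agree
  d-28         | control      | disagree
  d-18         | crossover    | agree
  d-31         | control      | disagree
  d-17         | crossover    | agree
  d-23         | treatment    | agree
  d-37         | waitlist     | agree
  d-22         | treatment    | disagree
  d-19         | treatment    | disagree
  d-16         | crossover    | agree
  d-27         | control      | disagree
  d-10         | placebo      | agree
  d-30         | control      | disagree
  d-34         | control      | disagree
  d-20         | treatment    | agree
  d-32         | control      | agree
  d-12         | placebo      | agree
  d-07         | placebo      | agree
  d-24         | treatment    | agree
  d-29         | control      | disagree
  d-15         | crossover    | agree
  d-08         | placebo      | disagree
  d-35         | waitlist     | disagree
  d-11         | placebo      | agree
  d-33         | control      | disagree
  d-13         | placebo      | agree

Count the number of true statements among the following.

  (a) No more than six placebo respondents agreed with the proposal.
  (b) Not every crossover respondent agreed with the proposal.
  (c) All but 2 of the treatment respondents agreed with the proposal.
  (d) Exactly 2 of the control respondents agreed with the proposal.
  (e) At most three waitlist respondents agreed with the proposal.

2

(a) placebo: |A| = 7, |A ∩ B| = 6; needs |A ∩ B| ≤ 6 — true.
(b) crossover: |A| = 5, |A ∩ B| = 5; needs A ⊄ B (|A ∖ B| ≥ 1) — false.
(c) treatment: |A| = 8, |A ∩ B| = 5; needs |A ∖ B| = 2 — false.
(d) control: |A| = 8, |A ∩ B| = 1; needs |A ∩ B| = 2 — false.
(e) waitlist: |A| = 5, |A ∩ B| = 3; needs |A ∩ B| ≤ 3 — true.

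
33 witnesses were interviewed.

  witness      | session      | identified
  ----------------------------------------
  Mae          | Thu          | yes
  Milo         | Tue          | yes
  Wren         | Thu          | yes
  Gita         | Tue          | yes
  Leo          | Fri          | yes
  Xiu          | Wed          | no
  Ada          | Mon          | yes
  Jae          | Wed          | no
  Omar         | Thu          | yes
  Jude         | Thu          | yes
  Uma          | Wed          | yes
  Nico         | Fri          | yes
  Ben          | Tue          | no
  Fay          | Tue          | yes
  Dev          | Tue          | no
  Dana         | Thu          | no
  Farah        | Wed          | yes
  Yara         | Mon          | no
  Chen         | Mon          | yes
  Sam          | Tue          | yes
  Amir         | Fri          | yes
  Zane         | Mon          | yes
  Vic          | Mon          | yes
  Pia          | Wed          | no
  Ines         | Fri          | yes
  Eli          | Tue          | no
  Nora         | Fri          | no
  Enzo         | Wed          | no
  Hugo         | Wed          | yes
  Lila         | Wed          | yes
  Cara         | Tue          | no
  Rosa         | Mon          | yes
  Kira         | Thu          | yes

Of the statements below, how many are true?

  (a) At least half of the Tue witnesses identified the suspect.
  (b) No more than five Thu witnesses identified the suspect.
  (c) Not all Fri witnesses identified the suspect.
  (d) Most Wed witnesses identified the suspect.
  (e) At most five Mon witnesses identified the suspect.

(a) Tue: |A| = 8, |A ∩ B| = 4; needs |A ∩ B| ≥ |A ∖ B| — true.
(b) Thu: |A| = 6, |A ∩ B| = 5; needs |A ∩ B| ≤ 5 — true.
(c) Fri: |A| = 5, |A ∩ B| = 4; needs A ⊄ B (|A ∖ B| ≥ 1) — true.
(d) Wed: |A| = 8, |A ∩ B| = 4; needs |A ∩ B| > |A ∖ B| — false.
(e) Mon: |A| = 6, |A ∩ B| = 5; needs |A ∩ B| ≤ 5 — true.

4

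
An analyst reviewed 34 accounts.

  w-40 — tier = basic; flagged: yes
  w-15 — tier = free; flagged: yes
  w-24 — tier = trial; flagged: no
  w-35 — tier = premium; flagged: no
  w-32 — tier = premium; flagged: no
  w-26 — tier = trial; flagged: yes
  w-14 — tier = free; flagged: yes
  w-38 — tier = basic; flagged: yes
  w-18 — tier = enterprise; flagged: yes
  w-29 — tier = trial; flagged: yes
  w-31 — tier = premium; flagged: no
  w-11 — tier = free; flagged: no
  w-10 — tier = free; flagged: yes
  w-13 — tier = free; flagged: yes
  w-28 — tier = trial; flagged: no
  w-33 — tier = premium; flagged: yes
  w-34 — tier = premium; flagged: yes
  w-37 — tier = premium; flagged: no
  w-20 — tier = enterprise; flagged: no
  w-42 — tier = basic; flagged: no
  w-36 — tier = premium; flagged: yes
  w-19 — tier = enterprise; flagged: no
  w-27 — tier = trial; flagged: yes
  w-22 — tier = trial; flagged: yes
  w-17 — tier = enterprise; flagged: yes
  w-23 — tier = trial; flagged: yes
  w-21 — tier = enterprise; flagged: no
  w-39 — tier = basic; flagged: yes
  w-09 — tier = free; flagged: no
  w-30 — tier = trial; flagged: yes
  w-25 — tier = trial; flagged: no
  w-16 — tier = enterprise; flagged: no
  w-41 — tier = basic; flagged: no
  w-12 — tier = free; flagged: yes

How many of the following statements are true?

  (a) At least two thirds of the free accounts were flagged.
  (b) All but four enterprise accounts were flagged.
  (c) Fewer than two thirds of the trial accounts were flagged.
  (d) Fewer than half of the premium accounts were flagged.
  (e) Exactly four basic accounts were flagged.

3

(a) free: |A| = 7, |A ∩ B| = 5; needs |A ∩ B| / |A| ≥ 2/3 — true.
(b) enterprise: |A| = 6, |A ∩ B| = 2; needs |A ∖ B| = 4 — true.
(c) trial: |A| = 9, |A ∩ B| = 6; needs |A ∩ B| / |A| < 2/3 — false.
(d) premium: |A| = 7, |A ∩ B| = 3; needs |A ∩ B| < |A ∖ B| — true.
(e) basic: |A| = 5, |A ∩ B| = 3; needs |A ∩ B| = 4 — false.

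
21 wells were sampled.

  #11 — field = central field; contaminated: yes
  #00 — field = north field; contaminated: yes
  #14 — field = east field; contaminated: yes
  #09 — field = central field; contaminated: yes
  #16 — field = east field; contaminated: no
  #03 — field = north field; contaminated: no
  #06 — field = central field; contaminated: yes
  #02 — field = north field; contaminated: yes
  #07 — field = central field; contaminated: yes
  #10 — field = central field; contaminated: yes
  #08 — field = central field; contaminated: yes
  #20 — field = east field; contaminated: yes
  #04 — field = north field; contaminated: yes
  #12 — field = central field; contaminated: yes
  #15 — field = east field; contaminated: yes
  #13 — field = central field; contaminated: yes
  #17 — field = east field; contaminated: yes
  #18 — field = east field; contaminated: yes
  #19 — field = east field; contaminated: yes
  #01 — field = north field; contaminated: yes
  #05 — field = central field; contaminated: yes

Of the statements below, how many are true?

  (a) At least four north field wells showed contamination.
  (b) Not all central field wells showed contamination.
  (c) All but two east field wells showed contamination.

(a) north field: |A| = 5, |A ∩ B| = 4; needs |A ∩ B| ≥ 4 — true.
(b) central field: |A| = 9, |A ∩ B| = 9; needs A ⊄ B (|A ∖ B| ≥ 1) — false.
(c) east field: |A| = 7, |A ∩ B| = 6; needs |A ∖ B| = 2 — false.

1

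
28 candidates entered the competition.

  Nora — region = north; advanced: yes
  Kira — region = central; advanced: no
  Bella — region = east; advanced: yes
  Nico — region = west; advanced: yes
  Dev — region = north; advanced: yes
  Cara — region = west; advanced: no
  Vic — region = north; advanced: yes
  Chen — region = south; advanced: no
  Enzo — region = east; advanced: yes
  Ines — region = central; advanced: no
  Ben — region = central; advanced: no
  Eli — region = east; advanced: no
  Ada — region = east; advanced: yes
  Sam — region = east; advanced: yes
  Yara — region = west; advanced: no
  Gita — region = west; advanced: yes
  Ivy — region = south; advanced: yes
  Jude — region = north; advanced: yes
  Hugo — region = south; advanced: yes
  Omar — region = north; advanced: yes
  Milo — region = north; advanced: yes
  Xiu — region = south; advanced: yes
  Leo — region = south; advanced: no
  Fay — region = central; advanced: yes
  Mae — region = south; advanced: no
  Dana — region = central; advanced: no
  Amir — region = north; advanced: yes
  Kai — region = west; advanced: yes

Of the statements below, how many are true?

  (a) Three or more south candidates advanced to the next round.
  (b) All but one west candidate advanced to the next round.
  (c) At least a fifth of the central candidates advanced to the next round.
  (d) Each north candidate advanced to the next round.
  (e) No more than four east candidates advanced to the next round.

(a) south: |A| = 6, |A ∩ B| = 3; needs |A ∩ B| ≥ 3 — true.
(b) west: |A| = 5, |A ∩ B| = 3; needs |A ∖ B| = 1 — false.
(c) central: |A| = 5, |A ∩ B| = 1; needs |A ∩ B| / |A| ≥ 1/5 — true.
(d) north: |A| = 7, |A ∩ B| = 7; needs A ⊆ B, i.e. every element of A is in B (|A ∖ B| = 0) — true.
(e) east: |A| = 5, |A ∩ B| = 4; needs |A ∩ B| ≤ 4 — true.

4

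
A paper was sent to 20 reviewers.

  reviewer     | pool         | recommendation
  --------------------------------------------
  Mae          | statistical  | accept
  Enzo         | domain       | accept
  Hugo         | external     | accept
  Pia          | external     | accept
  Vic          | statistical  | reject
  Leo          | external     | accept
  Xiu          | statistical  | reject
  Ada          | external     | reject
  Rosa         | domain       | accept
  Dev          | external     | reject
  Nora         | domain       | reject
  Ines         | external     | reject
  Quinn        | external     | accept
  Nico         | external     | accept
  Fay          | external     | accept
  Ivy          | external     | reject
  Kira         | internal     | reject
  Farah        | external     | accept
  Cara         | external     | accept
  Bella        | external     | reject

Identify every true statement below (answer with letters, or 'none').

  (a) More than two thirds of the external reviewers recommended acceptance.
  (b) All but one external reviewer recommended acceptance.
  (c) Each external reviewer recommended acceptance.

|A| = 13, |A ∩ B| = 8, |A ∖ B| = 5.
(a) |A ∩ B| / |A| > 2/3: fails.
(b) |A ∖ B| = 1: fails.
(c) A ⊆ B, i.e. every element of A is in B (|A ∖ B| = 0): fails.

none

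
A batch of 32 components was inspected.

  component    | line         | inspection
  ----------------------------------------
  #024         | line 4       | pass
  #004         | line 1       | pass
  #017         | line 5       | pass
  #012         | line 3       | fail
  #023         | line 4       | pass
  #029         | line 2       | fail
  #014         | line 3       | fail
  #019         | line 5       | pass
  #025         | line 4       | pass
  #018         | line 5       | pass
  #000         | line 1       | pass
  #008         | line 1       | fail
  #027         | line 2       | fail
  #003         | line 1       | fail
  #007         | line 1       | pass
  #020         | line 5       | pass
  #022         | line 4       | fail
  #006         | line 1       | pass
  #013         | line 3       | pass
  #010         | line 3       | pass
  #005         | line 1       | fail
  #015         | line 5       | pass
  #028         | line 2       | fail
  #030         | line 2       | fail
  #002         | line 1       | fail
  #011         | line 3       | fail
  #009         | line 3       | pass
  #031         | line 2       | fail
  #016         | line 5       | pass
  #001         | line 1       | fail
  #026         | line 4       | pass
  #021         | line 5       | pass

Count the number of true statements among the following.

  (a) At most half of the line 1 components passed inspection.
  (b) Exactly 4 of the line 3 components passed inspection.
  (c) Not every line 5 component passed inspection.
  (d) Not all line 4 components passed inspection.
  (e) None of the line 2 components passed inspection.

(a) line 1: |A| = 9, |A ∩ B| = 4; needs |A ∩ B| ≤ |A ∖ B| — true.
(b) line 3: |A| = 6, |A ∩ B| = 3; needs |A ∩ B| = 4 — false.
(c) line 5: |A| = 7, |A ∩ B| = 7; needs A ⊄ B (|A ∖ B| ≥ 1) — false.
(d) line 4: |A| = 5, |A ∩ B| = 4; needs A ⊄ B (|A ∖ B| ≥ 1) — true.
(e) line 2: |A| = 5, |A ∩ B| = 0; needs A ∩ B = ∅ (|A ∩ B| = 0) — true.

3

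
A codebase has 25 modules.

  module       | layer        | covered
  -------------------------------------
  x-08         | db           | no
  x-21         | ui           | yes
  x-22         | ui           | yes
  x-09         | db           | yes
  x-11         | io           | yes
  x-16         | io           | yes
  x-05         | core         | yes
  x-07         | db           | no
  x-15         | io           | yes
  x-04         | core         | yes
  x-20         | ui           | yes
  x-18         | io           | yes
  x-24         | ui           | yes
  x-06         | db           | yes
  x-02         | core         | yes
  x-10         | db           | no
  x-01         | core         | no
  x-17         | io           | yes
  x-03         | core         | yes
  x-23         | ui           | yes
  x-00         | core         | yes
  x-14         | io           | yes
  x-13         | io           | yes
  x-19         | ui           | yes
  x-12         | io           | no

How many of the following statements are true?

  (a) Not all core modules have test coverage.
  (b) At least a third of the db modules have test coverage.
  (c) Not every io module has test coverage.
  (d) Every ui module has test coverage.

4

(a) core: |A| = 6, |A ∩ B| = 5; needs A ⊄ B (|A ∖ B| ≥ 1) — true.
(b) db: |A| = 5, |A ∩ B| = 2; needs |A ∩ B| / |A| ≥ 1/3 — true.
(c) io: |A| = 8, |A ∩ B| = 7; needs A ⊄ B (|A ∖ B| ≥ 1) — true.
(d) ui: |A| = 6, |A ∩ B| = 6; needs A ⊆ B, i.e. every element of A is in B (|A ∖ B| = 0) — true.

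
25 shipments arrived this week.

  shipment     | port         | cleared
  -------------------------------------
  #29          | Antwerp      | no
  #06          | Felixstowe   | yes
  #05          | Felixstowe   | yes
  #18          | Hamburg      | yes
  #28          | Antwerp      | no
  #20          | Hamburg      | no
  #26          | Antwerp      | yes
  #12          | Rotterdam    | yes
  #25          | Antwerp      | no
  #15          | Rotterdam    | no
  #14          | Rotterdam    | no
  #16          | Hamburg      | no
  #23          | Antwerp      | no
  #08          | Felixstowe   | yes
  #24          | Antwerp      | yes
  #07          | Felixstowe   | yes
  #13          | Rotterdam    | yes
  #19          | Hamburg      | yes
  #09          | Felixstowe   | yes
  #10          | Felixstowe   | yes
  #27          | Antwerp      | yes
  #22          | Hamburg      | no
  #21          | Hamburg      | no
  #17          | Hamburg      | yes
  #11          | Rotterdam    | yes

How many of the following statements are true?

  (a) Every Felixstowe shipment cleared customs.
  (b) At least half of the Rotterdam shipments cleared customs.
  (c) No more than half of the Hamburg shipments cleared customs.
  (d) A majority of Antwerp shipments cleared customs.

3

(a) Felixstowe: |A| = 6, |A ∩ B| = 6; needs A ⊆ B, i.e. every element of A is in B (|A ∖ B| = 0) — true.
(b) Rotterdam: |A| = 5, |A ∩ B| = 3; needs |A ∩ B| ≥ |A ∖ B| — true.
(c) Hamburg: |A| = 7, |A ∩ B| = 3; needs |A ∩ B| ≤ |A ∖ B| — true.
(d) Antwerp: |A| = 7, |A ∩ B| = 3; needs |A ∩ B| > |A ∖ B| — false.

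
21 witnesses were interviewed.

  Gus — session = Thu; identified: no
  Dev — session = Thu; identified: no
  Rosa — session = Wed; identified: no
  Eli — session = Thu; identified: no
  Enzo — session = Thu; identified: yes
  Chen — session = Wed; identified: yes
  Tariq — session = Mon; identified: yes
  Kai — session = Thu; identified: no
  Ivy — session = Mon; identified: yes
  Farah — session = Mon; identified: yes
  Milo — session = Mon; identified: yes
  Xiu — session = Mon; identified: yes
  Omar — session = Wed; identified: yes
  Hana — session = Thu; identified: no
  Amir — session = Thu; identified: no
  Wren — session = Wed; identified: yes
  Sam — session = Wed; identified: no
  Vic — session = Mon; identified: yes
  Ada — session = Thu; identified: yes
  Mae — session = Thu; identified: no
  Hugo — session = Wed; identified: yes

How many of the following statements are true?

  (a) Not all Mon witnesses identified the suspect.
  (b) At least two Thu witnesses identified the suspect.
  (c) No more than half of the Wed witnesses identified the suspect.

(a) Mon: |A| = 6, |A ∩ B| = 6; needs A ⊄ B (|A ∖ B| ≥ 1) — false.
(b) Thu: |A| = 9, |A ∩ B| = 2; needs |A ∩ B| ≥ 2 — true.
(c) Wed: |A| = 6, |A ∩ B| = 4; needs |A ∩ B| ≤ |A ∖ B| — false.

1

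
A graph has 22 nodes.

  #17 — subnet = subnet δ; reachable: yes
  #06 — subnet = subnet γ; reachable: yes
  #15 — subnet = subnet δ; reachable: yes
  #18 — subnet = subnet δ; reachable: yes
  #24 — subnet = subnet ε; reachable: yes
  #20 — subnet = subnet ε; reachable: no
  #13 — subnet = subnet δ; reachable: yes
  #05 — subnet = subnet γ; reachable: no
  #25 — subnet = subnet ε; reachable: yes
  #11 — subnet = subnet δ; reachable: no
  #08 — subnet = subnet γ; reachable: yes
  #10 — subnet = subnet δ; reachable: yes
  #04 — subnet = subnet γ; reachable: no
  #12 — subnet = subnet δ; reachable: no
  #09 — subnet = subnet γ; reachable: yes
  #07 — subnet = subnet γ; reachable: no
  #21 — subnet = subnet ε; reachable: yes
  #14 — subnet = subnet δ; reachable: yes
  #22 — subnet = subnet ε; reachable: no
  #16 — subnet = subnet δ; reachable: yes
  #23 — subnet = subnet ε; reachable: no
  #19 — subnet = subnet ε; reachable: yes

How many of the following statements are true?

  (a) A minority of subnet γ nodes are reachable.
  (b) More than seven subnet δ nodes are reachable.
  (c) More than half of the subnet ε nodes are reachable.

1

(a) subnet γ: |A| = 6, |A ∩ B| = 3; needs |A ∩ B| < |A ∖ B| — false.
(b) subnet δ: |A| = 9, |A ∩ B| = 7; needs |A ∩ B| > 7 — false.
(c) subnet ε: |A| = 7, |A ∩ B| = 4; needs |A ∩ B| > |A ∖ B| — true.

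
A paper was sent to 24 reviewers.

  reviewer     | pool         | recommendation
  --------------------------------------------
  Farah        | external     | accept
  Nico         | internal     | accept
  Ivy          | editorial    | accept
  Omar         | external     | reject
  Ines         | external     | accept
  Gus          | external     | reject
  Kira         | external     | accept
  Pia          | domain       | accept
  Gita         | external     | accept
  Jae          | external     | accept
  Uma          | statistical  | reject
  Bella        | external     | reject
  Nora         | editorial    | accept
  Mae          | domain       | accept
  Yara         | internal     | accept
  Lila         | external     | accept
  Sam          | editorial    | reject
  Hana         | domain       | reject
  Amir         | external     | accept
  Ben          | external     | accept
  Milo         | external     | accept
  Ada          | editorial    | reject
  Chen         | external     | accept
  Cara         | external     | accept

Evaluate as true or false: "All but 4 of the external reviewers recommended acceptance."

False

Truth condition: |A ∖ B| = 4.
A (the restrictor) = {Farah, Omar, Ines, Gus, Kira, Gita, Jae, Bella, Lila, Amir, Ben, Milo, Chen, Cara}, |A| = 14.
A ∖ B = {Omar, Gus, Bella}, so |A ∖ B| = 3.
|A ∖ B| = 3, so the statement is false.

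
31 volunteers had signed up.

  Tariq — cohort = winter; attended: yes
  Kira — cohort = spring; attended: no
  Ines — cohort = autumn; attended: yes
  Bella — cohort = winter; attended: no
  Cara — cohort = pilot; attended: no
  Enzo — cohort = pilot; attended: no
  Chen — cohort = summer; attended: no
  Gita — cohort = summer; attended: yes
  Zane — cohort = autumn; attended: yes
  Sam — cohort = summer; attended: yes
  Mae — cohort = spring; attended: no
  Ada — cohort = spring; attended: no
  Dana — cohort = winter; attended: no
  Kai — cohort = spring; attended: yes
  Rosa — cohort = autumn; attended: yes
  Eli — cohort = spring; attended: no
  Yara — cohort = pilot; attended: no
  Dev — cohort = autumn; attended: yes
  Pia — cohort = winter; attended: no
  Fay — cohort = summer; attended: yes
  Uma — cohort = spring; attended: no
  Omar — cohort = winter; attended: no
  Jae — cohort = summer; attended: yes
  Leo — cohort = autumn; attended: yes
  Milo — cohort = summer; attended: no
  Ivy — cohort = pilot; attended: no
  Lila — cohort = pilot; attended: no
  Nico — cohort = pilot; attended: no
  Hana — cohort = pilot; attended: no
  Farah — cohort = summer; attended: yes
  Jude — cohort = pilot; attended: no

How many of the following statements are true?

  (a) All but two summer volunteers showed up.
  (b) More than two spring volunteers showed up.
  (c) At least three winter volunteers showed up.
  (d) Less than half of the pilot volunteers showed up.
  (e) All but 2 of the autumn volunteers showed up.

2

(a) summer: |A| = 7, |A ∩ B| = 5; needs |A ∖ B| = 2 — true.
(b) spring: |A| = 6, |A ∩ B| = 1; needs |A ∩ B| > 2 — false.
(c) winter: |A| = 5, |A ∩ B| = 1; needs |A ∩ B| ≥ 3 — false.
(d) pilot: |A| = 8, |A ∩ B| = 0; needs |A ∩ B| < |A ∖ B| — true.
(e) autumn: |A| = 5, |A ∩ B| = 5; needs |A ∖ B| = 2 — false.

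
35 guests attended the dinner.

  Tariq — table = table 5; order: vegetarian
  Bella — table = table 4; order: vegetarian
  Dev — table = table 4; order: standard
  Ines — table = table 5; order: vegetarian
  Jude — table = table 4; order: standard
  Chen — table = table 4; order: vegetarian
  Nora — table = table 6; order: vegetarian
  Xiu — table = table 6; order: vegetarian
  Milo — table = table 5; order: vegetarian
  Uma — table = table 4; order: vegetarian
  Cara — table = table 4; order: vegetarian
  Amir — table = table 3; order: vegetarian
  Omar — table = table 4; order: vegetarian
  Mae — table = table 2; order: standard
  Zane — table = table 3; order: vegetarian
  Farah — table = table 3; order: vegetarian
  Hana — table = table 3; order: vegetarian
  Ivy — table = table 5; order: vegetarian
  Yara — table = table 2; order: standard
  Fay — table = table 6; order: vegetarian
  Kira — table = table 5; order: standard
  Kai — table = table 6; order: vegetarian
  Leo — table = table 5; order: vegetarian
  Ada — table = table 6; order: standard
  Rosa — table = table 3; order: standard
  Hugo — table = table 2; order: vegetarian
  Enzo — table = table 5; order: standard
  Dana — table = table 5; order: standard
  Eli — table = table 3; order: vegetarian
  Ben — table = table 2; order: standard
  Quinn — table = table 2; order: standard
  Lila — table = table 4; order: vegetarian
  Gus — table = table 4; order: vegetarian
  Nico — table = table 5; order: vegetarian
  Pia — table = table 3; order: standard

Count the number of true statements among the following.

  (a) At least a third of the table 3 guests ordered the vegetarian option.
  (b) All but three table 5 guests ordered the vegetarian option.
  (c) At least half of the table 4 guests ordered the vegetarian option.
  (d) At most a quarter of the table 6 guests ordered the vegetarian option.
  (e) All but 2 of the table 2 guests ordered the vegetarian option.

(a) table 3: |A| = 7, |A ∩ B| = 5; needs |A ∩ B| / |A| ≥ 1/3 — true.
(b) table 5: |A| = 9, |A ∩ B| = 6; needs |A ∖ B| = 3 — true.
(c) table 4: |A| = 9, |A ∩ B| = 7; needs |A ∩ B| ≥ |A ∖ B| — true.
(d) table 6: |A| = 5, |A ∩ B| = 4; needs |A ∩ B| / |A| ≤ 1/4 — false.
(e) table 2: |A| = 5, |A ∩ B| = 1; needs |A ∖ B| = 2 — false.

3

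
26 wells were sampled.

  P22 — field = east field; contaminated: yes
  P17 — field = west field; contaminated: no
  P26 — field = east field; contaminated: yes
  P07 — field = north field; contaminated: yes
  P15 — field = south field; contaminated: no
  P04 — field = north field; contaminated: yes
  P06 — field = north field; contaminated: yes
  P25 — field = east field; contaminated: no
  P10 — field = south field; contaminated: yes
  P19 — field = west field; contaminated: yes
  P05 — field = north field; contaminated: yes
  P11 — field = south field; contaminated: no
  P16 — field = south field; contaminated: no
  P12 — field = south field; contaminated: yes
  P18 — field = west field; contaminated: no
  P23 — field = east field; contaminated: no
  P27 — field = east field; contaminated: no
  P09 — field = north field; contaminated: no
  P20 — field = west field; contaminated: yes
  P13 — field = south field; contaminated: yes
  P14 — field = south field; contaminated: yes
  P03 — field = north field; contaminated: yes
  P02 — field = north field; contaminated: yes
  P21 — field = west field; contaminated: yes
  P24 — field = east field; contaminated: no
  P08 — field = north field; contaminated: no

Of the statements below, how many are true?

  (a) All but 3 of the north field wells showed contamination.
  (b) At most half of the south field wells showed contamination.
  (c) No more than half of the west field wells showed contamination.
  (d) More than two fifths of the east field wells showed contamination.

0

(a) north field: |A| = 8, |A ∩ B| = 6; needs |A ∖ B| = 3 — false.
(b) south field: |A| = 7, |A ∩ B| = 4; needs |A ∩ B| ≤ |A ∖ B| — false.
(c) west field: |A| = 5, |A ∩ B| = 3; needs |A ∩ B| ≤ |A ∖ B| — false.
(d) east field: |A| = 6, |A ∩ B| = 2; needs |A ∩ B| / |A| > 2/5 — false.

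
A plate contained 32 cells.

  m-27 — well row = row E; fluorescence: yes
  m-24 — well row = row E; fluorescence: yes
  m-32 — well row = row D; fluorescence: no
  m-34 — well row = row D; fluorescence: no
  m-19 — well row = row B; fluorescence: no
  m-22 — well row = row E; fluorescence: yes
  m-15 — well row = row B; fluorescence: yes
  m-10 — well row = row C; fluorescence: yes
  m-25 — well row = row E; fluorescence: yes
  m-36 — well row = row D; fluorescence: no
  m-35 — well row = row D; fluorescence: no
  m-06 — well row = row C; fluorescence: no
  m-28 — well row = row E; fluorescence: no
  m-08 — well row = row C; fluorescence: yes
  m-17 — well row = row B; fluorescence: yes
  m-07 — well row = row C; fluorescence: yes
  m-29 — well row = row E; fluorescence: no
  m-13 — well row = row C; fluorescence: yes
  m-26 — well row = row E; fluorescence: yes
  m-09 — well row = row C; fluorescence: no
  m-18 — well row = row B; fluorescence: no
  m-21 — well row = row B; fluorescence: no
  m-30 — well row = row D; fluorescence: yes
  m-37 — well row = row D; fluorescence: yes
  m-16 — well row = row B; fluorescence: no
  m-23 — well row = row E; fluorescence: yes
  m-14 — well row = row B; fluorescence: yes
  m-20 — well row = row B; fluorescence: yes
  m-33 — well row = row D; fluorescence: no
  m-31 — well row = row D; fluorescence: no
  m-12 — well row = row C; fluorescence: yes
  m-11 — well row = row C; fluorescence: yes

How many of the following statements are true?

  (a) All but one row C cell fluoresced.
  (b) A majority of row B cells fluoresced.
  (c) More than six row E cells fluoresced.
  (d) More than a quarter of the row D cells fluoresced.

(a) row C: |A| = 8, |A ∩ B| = 6; needs |A ∖ B| = 1 — false.
(b) row B: |A| = 8, |A ∩ B| = 4; needs |A ∩ B| > |A ∖ B| — false.
(c) row E: |A| = 8, |A ∩ B| = 6; needs |A ∩ B| > 6 — false.
(d) row D: |A| = 8, |A ∩ B| = 2; needs |A ∩ B| / |A| > 1/4 — false.

0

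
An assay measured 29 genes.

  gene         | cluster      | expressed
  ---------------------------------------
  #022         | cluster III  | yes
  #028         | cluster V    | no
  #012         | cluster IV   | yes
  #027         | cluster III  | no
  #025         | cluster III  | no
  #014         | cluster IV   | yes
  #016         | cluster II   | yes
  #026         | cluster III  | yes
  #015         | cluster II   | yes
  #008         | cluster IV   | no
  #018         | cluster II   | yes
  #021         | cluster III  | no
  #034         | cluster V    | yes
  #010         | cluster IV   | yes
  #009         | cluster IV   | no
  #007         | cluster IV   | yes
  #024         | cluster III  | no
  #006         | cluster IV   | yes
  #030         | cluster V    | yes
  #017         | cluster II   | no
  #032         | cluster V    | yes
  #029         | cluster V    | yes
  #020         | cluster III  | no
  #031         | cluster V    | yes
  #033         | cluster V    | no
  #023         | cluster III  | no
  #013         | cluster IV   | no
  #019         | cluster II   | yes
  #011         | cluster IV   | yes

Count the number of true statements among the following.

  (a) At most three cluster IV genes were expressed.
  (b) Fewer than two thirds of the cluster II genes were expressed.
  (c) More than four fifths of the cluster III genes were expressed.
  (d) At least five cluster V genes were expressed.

(a) cluster IV: |A| = 9, |A ∩ B| = 6; needs |A ∩ B| ≤ 3 — false.
(b) cluster II: |A| = 5, |A ∩ B| = 4; needs |A ∩ B| / |A| < 2/3 — false.
(c) cluster III: |A| = 8, |A ∩ B| = 2; needs |A ∩ B| / |A| > 4/5 — false.
(d) cluster V: |A| = 7, |A ∩ B| = 5; needs |A ∩ B| ≥ 5 — true.

1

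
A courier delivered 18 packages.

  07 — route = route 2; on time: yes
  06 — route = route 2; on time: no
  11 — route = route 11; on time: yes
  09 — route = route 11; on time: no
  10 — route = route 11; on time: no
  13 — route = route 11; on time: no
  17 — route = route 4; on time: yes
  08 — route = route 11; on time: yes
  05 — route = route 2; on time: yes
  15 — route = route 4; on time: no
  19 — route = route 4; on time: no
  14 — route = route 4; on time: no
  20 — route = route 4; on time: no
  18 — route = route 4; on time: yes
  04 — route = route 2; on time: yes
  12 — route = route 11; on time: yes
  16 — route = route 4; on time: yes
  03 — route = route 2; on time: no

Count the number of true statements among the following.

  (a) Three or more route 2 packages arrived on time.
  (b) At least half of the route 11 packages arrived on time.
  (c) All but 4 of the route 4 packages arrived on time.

(a) route 2: |A| = 5, |A ∩ B| = 3; needs |A ∩ B| ≥ 3 — true.
(b) route 11: |A| = 6, |A ∩ B| = 3; needs |A ∩ B| ≥ |A ∖ B| — true.
(c) route 4: |A| = 7, |A ∩ B| = 3; needs |A ∖ B| = 4 — true.

3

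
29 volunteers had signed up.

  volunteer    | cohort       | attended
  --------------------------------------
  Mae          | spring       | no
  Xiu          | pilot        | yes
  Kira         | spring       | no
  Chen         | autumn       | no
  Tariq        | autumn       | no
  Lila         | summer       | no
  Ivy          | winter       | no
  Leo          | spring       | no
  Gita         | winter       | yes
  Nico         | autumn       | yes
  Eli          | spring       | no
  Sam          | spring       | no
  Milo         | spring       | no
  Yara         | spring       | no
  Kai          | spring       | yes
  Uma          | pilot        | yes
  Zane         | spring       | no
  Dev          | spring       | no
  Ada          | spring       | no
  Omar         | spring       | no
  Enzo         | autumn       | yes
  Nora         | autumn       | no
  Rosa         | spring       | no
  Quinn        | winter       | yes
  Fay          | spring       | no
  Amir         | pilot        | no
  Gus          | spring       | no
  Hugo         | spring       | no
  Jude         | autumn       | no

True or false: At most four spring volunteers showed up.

The determiner here denotes the relation: |A ∩ B| ≤ 4.
|A| = 16, |A ∩ B| = 1, |A ∖ B| = 15.
|A ∩ B| = 1, so the statement is true.

True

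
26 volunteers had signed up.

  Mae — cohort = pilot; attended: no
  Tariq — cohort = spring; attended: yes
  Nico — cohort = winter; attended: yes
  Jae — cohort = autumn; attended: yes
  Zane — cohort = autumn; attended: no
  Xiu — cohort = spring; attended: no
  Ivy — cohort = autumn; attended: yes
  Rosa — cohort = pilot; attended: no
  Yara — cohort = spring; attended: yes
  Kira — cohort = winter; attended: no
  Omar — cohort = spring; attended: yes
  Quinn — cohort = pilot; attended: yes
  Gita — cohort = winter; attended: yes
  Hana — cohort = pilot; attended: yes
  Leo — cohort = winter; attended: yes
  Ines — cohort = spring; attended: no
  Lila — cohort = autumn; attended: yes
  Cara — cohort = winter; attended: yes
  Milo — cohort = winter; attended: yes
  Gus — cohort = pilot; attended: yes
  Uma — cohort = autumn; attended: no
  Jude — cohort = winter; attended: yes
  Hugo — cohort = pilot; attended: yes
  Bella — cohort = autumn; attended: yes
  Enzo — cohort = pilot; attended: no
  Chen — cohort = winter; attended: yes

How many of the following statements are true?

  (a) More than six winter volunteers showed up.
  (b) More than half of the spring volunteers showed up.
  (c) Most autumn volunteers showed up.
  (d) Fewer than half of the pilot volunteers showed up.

(a) winter: |A| = 8, |A ∩ B| = 7; needs |A ∩ B| > 6 — true.
(b) spring: |A| = 5, |A ∩ B| = 3; needs |A ∩ B| > |A ∖ B| — true.
(c) autumn: |A| = 6, |A ∩ B| = 4; needs |A ∩ B| > |A ∖ B| — true.
(d) pilot: |A| = 7, |A ∩ B| = 4; needs |A ∩ B| < |A ∖ B| — false.

3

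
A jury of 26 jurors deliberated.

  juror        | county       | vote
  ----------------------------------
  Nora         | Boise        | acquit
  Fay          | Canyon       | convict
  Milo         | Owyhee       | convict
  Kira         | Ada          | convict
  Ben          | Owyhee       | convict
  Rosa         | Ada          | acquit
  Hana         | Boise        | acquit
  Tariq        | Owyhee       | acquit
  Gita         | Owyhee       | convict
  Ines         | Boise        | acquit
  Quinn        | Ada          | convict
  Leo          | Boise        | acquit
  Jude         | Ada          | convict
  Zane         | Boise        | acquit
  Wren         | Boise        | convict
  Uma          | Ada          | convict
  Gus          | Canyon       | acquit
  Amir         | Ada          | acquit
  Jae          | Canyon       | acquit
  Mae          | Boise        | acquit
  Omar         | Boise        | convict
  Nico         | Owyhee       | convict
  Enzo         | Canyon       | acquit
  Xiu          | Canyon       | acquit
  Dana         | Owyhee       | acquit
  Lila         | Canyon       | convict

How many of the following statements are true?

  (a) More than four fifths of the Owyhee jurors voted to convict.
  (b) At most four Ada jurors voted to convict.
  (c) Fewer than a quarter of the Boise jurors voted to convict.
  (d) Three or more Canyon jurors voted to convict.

(a) Owyhee: |A| = 6, |A ∩ B| = 4; needs |A ∩ B| / |A| > 4/5 — false.
(b) Ada: |A| = 6, |A ∩ B| = 4; needs |A ∩ B| ≤ 4 — true.
(c) Boise: |A| = 8, |A ∩ B| = 2; needs |A ∩ B| / |A| < 1/4 — false.
(d) Canyon: |A| = 6, |A ∩ B| = 2; needs |A ∩ B| ≥ 3 — false.

1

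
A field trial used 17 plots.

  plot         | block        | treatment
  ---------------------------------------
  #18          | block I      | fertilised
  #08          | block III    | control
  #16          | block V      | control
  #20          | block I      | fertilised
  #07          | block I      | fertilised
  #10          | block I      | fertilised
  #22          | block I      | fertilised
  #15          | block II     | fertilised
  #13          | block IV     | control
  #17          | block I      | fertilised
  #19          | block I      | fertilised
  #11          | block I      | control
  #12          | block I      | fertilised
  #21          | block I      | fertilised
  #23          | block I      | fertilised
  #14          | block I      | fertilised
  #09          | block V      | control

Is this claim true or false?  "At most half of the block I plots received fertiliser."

The determiner here denotes the relation: |A ∩ B| ≤ |A ∖ B|.
A (the restrictor) = {#18, #20, #07, #10, #22, #17, #19, #11, #12, #21, #23, #14}, |A| = 12.
A ∩ B = {#18, #20, #07, #10, #22, #17, #19, #12, #21, #23, #14}, so |A ∩ B| = 11.
A ∖ B = {#11}, so |A ∖ B| = 1.
11 > 1, so the statement is false.

False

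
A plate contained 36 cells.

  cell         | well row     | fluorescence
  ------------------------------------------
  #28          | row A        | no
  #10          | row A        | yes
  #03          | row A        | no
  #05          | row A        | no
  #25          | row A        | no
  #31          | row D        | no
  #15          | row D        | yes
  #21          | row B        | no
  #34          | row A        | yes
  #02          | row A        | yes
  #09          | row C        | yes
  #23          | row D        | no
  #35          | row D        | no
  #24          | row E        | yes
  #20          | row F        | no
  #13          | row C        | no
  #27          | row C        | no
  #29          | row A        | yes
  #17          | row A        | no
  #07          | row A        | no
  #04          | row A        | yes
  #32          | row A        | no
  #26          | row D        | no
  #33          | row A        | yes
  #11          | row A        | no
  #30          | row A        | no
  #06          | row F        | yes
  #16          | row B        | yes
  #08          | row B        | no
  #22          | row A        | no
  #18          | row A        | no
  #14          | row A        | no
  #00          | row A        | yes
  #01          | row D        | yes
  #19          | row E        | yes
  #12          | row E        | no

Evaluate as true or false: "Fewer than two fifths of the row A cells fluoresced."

True

The determiner here denotes the relation: |A ∩ B| / |A| < 2/5.
|A| = 19, |A ∩ B| = 7, |A ∖ B| = 12.
|A ∩ B|/|A| = 7/19, so the statement is true.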